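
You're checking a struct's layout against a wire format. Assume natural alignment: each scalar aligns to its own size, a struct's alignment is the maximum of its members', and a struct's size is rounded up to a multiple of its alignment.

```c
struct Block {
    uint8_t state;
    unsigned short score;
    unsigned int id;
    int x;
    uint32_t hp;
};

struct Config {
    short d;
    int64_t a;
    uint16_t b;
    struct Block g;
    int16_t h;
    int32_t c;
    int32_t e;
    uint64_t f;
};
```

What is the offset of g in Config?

Block: @0: state [1B, align 1] → 1; +1 pad (align 2); @2: score [2B, align 2] → 4; @4: id [4B, align 4] → 8; @8: x [4B, align 4] → 12; @12: hp [4B, align 4] → 16; size 16, align 4
@0: d [2B, align 2] → 2
+6 pad (align 8)
@8: a [8B, align 8] → 16
@16: b [2B, align 2] → 18
+2 pad (align 4)
@20: g [16B, align 4] → 36

20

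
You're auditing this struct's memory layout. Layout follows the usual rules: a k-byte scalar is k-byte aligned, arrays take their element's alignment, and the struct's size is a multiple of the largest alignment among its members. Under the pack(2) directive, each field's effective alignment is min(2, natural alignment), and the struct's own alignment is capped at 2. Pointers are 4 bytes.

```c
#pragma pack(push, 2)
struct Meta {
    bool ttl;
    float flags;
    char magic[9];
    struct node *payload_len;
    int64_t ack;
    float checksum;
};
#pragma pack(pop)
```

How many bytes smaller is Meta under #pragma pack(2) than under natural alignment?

natural layout:
  @0: ttl [1B, align 1] → 1
  +3 pad (align 4)
  @4: flags [4B, align 4] → 8
  @8: magic [9B, align 1] → 17
  +3 pad (align 4)
  @20: payload_len [4B, align 4] → 24
  @24: ack [8B, align 8] → 32
  @32: checksum [4B, align 4] → 36
  +4 tail pad (align 8)
  size 40, align 8
packed(2) layout:
  @0: ttl [1B, align 1] → 1
  +1 pad (align 2)
  @2: flags [4B, align 2] → 6
  @6: magic [9B, align 1] → 15
  +1 pad (align 2)
  @16: payload_len [4B, align 2] → 20
  @20: ack [8B, align 2] → 28
  @28: checksum [4B, align 2] → 32
  size 32, align 2
40 − 32 = 8

8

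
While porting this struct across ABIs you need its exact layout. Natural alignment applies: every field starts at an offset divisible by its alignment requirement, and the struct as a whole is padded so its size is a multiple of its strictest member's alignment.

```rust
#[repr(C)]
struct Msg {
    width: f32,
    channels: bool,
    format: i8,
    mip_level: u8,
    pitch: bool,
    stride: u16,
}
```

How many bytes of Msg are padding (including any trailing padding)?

@0: width [4B, align 4] → 4
@4: channels [1B, align 1] → 5
@5: format [1B, align 1] → 6
@6: mip_level [1B, align 1] → 7
@7: pitch [1B, align 1] → 8
@8: stride [2B, align 2] → 10
+2 tail pad (align 4)
size 12, align 4
data bytes 10, size 12 → padding 2

2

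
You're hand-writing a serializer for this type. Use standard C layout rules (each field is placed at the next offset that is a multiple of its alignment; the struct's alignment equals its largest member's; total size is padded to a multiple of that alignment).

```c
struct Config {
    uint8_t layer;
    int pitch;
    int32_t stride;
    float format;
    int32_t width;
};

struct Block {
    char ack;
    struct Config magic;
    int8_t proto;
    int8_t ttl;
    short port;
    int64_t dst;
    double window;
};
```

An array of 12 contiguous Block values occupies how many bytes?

576

Config: 0..1  layer  (1B, 1-aligned); 1..4  -- padding (3B); 4..8  pitch  (4B, 4-aligned); 8..12  stride  (4B, 4-aligned); 12..16  format  (4B, 4-aligned); 16..20  width  (4B, 4-aligned); sizeof = 20, alignof = 4
0..1  ack  (1B, 1-aligned)
1..4  -- padding (3B)
4..24  magic  (20B, 4-aligned)
24..25  proto  (1B, 1-aligned)
25..26  ttl  (1B, 1-aligned)
26..28  port  (2B, 2-aligned)
28..32  -- padding (4B)
32..40  dst  (8B, 8-aligned)
40..48  window  (8B, 8-aligned)
sizeof = 48, alignof = 8
array of 12: 12 × 48 = 576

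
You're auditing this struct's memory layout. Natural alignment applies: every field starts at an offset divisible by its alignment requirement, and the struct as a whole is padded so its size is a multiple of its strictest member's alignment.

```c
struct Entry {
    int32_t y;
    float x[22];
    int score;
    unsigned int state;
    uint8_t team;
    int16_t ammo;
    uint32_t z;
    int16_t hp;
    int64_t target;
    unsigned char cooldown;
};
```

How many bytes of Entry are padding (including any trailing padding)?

0..4  y  (4B, 4-aligned)
4..92  x  (88B, 4-aligned)
92..96  score  (4B, 4-aligned)
96..100  state  (4B, 4-aligned)
100..101  team  (1B, 1-aligned)
101..102  -- padding (1B)
102..104  ammo  (2B, 2-aligned)
104..108  z  (4B, 4-aligned)
108..110  hp  (2B, 2-aligned)
110..112  -- padding (2B)
112..120  target  (8B, 8-aligned)
120..121  cooldown  (1B, 1-aligned)
121..128  -- tail padding (7B)
sizeof = 128, alignof = 8
data bytes 118, size 128 → padding 10

10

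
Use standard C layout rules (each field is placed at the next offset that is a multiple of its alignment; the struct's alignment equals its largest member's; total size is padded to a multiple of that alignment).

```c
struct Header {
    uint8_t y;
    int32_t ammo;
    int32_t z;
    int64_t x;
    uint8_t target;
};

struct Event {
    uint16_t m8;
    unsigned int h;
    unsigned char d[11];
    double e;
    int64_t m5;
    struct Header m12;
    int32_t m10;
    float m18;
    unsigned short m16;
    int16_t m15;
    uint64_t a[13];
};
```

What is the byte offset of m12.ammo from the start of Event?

Header: @0: y [1B, align 1] → 1; +3 pad (align 4); @4: ammo [4B, align 4] → 8; @8: z [4B, align 4] → 12; +4 pad (align 8); @16: x [8B, align 8] → 24; @24: target [1B, align 1] → 25; +7 tail pad (align 8); size 32, align 8
@0: m8 [2B, align 2] → 2
+2 pad (align 4)
@4: h [4B, align 4] → 8
@8: d [11B, align 1] → 19
+5 pad (align 8)
@24: e [8B, align 8] → 32
@32: m5 [8B, align 8] → 40
@40: m12 [32B, align 8] → 72
within Header: ammo at 4
40 + 4 = 44

44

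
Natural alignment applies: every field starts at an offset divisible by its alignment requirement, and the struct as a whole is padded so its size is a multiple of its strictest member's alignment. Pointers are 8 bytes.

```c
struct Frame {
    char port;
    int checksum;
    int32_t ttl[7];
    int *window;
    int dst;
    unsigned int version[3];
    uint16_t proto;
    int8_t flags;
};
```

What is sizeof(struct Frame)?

0..1  port  (1B, 1-aligned)
1..4  -- padding (3B)
4..8  checksum  (4B, 4-aligned)
8..36  ttl  (28B, 4-aligned)
36..40  -- padding (4B)
40..48  window  (8B, 8-aligned)
48..52  dst  (4B, 4-aligned)
52..64  version  (12B, 4-aligned)
64..66  proto  (2B, 2-aligned)
66..67  flags  (1B, 1-aligned)
67..72  -- tail padding (5B)
sizeof = 72, alignof = 8

72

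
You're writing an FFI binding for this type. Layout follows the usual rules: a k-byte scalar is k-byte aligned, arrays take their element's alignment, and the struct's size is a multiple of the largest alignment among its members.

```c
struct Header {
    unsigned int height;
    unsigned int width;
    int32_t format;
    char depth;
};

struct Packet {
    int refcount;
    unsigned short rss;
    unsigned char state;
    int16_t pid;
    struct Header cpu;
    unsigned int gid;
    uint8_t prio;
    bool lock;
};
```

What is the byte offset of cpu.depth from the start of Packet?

Header: 0..4  height  (4B, 4-aligned); 4..8  width  (4B, 4-aligned); 8..12  format  (4B, 4-aligned); 12..13  depth  (1B, 1-aligned); 13..16  -- tail padding (3B); sizeof = 16, alignof = 4
0..4  refcount  (4B, 4-aligned)
4..6  rss  (2B, 2-aligned)
6..7  state  (1B, 1-aligned)
7..8  -- padding (1B)
8..10  pid  (2B, 2-aligned)
10..12  -- padding (2B)
12..28  cpu  (16B, 4-aligned)
within Header: depth at 12
12 + 12 = 24

24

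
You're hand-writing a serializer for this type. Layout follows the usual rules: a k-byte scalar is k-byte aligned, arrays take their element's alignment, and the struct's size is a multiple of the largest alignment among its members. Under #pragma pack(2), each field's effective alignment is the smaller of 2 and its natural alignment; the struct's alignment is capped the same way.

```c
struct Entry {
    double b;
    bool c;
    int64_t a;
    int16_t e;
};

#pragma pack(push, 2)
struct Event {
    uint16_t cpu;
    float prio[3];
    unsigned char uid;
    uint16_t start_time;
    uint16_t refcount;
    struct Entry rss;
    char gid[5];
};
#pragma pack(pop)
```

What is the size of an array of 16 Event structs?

928

Entry: 0..8  b  (8B, 8-aligned); 8..9  c  (1B, 1-aligned); 9..16  -- padding (7B); 16..24  a  (8B, 8-aligned); 24..26  e  (2B, 2-aligned); 26..32  -- tail padding (6B); sizeof = 32, alignof = 8
0..2  cpu  (2B, 2-aligned)
2..14  prio  (12B, 2-aligned)
14..15  uid  (1B, 1-aligned)
15..16  -- padding (1B)
16..18  start_time  (2B, 2-aligned)
18..20  refcount  (2B, 2-aligned)
20..52  rss  (32B, 2-aligned)
52..57  gid  (5B, 1-aligned)
57..58  -- tail padding (1B)
sizeof = 58, alignof = 2
array of 16: 16 × 58 = 928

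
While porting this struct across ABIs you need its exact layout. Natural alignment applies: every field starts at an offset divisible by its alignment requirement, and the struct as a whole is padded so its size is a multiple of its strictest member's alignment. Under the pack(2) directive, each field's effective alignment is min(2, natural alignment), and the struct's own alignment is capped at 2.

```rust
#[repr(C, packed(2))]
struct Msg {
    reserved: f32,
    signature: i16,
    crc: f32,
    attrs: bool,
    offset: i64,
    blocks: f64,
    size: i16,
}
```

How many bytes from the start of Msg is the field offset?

12

0..4  reserved  (4B, 2-aligned)
4..6  signature  (2B, 2-aligned)
6..10  crc  (4B, 2-aligned)
10..11  attrs  (1B, 1-aligned)
11..12  -- padding (1B)
12..20  offset  (8B, 2-aligned)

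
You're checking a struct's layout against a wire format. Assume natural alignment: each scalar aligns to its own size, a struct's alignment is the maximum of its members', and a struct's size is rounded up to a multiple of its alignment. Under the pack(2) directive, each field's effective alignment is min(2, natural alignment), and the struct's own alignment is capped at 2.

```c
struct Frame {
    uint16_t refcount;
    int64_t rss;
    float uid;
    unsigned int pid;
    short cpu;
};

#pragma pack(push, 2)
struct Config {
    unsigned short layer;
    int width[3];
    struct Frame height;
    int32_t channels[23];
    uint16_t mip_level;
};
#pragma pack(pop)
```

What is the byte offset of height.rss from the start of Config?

Frame: refcount at 0 (size 2, align 2) → ends 2; pad 6 to align 8 for rss; rss at 8 (size 8, align 8) → ends 16; uid at 16 (size 4, align 4) → ends 20; pid at 20 (size 4, align 4) → ends 24; cpu at 24 (size 2, align 2) → ends 26; tail pad 6 to reach multiple of 8; total 32 bytes, alignment 8
layer at 0 (size 2, align 2) → ends 2
width at 2 (size 12, align 2) → ends 14
height at 14 (size 32, align 2) → ends 46
within Frame: rss at 8
14 + 8 = 22

22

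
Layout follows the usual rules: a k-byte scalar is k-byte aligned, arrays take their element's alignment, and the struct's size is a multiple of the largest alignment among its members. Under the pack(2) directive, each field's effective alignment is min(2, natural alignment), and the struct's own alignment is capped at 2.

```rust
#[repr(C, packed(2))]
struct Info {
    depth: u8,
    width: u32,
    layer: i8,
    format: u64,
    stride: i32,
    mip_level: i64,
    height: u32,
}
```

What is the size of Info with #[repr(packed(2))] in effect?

32

depth at 0 (size 1, align 1) → ends 1
pad 1 to align 2 for width
width at 2 (size 4, align 2) → ends 6
layer at 6 (size 1, align 1) → ends 7
pad 1 to align 2 for format
format at 8 (size 8, align 2) → ends 16
stride at 16 (size 4, align 2) → ends 20
mip_level at 20 (size 8, align 2) → ends 28
height at 28 (size 4, align 2) → ends 32
total 32 bytes, alignment 2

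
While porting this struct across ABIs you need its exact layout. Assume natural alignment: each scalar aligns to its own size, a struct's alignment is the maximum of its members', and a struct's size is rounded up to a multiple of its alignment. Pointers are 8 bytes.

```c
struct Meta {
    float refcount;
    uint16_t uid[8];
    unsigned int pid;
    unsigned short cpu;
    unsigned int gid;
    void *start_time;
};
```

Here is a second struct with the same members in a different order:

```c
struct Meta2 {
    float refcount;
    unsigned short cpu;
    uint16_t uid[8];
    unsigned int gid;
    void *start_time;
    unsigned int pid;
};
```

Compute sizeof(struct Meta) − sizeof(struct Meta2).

0..4  refcount  (4B, 4-aligned)
4..20  uid  (16B, 2-aligned)
20..24  pid  (4B, 4-aligned)
24..26  cpu  (2B, 2-aligned)
26..28  -- padding (2B)
28..32  gid  (4B, 4-aligned)
32..40  start_time  (8B, 8-aligned)
sizeof = 40, alignof = 8
— Meta2 —
0..4  refcount  (4B, 4-aligned)
4..6  cpu  (2B, 2-aligned)
6..22  uid  (16B, 2-aligned)
22..24  -- padding (2B)
24..28  gid  (4B, 4-aligned)
28..32  -- padding (4B)
32..40  start_time  (8B, 8-aligned)
40..44  pid  (4B, 4-aligned)
44..48  -- tail padding (4B)
sizeof = 48, alignof = 8
40 − 48 = -8

-8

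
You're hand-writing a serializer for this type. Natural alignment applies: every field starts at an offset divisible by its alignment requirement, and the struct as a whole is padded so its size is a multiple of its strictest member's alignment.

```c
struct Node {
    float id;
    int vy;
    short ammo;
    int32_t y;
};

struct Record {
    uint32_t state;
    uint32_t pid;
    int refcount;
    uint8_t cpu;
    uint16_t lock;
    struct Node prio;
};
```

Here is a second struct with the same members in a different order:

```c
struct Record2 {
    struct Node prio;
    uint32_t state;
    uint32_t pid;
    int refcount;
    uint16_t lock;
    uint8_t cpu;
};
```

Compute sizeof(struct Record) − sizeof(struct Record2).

0

Node: id at 0 (size 4, align 4) → ends 4; vy at 4 (size 4, align 4) → ends 8; ammo at 8 (size 2, align 2) → ends 10; pad 2 to align 4 for y; y at 12 (size 4, align 4) → ends 16; total 16 bytes, alignment 4
state at 0 (size 4, align 4) → ends 4
pid at 4 (size 4, align 4) → ends 8
refcount at 8 (size 4, align 4) → ends 12
cpu at 12 (size 1, align 1) → ends 13
pad 1 to align 2 for lock
lock at 14 (size 2, align 2) → ends 16
prio at 16 (size 16, align 4) → ends 32
total 32 bytes, alignment 4
— Record2 —
prio at 0 (size 16, align 4) → ends 16
state at 16 (size 4, align 4) → ends 20
pid at 20 (size 4, align 4) → ends 24
refcount at 24 (size 4, align 4) → ends 28
lock at 28 (size 2, align 2) → ends 30
cpu at 30 (size 1, align 1) → ends 31
tail pad 1 to reach multiple of 4
total 32 bytes, alignment 4
32 − 32 = 0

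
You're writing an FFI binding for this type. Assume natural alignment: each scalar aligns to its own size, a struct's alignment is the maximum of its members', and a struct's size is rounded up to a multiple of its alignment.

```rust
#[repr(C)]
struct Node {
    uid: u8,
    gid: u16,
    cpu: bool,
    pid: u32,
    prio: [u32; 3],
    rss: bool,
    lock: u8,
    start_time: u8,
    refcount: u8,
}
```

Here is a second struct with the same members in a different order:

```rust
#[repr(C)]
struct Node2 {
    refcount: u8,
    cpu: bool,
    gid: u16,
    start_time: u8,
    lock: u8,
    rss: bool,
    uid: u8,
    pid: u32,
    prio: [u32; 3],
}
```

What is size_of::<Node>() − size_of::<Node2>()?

4

@0: uid [1B, align 1] → 1
+1 pad (align 2)
@2: gid [2B, align 2] → 4
@4: cpu [1B, align 1] → 5
+3 pad (align 4)
@8: pid [4B, align 4] → 12
@12: prio [12B, align 4] → 24
@24: rss [1B, align 1] → 25
@25: lock [1B, align 1] → 26
@26: start_time [1B, align 1] → 27
@27: refcount [1B, align 1] → 28
size 28, align 4
— Node2 —
@0: refcount [1B, align 1] → 1
@1: cpu [1B, align 1] → 2
@2: gid [2B, align 2] → 4
@4: start_time [1B, align 1] → 5
@5: lock [1B, align 1] → 6
@6: rss [1B, align 1] → 7
@7: uid [1B, align 1] → 8
@8: pid [4B, align 4] → 12
@12: prio [12B, align 4] → 24
size 24, align 4
28 − 24 = 4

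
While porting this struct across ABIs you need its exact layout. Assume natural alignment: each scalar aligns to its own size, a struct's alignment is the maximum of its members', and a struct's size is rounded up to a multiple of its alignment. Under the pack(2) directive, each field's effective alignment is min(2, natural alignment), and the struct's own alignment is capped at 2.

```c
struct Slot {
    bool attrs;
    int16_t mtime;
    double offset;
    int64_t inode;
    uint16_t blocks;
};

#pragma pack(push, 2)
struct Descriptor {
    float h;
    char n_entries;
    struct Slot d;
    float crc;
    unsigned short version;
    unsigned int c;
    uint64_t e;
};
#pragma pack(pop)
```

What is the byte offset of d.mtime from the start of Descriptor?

8

Slot: 0..1  attrs  (1B, 1-aligned); 1..2  -- padding (1B); 2..4  mtime  (2B, 2-aligned); 4..8  -- padding (4B); 8..16  offset  (8B, 8-aligned); 16..24  inode  (8B, 8-aligned); 24..26  blocks  (2B, 2-aligned); 26..32  -- tail padding (6B); sizeof = 32, alignof = 8
0..4  h  (4B, 2-aligned)
4..5  n_entries  (1B, 1-aligned)
5..6  -- padding (1B)
6..38  d  (32B, 2-aligned)
within Slot: mtime at 2
6 + 2 = 8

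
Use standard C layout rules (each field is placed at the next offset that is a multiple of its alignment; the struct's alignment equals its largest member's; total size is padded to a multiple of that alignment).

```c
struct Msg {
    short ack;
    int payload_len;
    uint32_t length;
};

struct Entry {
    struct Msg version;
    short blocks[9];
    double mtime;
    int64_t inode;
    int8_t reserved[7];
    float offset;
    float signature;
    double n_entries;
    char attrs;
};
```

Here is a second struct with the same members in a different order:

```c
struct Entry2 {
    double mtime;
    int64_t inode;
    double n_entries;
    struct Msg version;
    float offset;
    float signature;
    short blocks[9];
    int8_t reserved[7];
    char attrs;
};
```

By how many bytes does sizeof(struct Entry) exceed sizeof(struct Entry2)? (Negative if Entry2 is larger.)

Msg: @0: ack [2B, align 2] → 2; +2 pad (align 4); @4: payload_len [4B, align 4] → 8; @8: length [4B, align 4] → 12; size 12, align 4
@0: version [12B, align 4] → 12
@12: blocks [18B, align 2] → 30
+2 pad (align 8)
@32: mtime [8B, align 8] → 40
@40: inode [8B, align 8] → 48
@48: reserved [7B, align 1] → 55
+1 pad (align 4)
@56: offset [4B, align 4] → 60
@60: signature [4B, align 4] → 64
@64: n_entries [8B, align 8] → 72
@72: attrs [1B, align 1] → 73
+7 tail pad (align 8)
size 80, align 8
— Entry2 —
@0: mtime [8B, align 8] → 8
@8: inode [8B, align 8] → 16
@16: n_entries [8B, align 8] → 24
@24: version [12B, align 4] → 36
@36: offset [4B, align 4] → 40
@40: signature [4B, align 4] → 44
@44: blocks [18B, align 2] → 62
@62: reserved [7B, align 1] → 69
@69: attrs [1B, align 1] → 70
+2 tail pad (align 8)
size 72, align 8
80 − 72 = 8

8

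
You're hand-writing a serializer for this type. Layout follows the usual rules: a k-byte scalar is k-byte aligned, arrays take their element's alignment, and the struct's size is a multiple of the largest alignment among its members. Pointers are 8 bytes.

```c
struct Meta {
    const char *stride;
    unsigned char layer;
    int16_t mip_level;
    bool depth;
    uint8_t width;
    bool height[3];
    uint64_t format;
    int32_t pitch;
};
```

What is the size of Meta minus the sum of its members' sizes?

12

@0: stride [8B, align 8] → 8
@8: layer [1B, align 1] → 9
+1 pad (align 2)
@10: mip_level [2B, align 2] → 12
@12: depth [1B, align 1] → 13
@13: width [1B, align 1] → 14
@14: height [3B, align 1] → 17
+7 pad (align 8)
@24: format [8B, align 8] → 32
@32: pitch [4B, align 4] → 36
+4 tail pad (align 8)
size 40, align 8
data bytes 28, size 40 → padding 12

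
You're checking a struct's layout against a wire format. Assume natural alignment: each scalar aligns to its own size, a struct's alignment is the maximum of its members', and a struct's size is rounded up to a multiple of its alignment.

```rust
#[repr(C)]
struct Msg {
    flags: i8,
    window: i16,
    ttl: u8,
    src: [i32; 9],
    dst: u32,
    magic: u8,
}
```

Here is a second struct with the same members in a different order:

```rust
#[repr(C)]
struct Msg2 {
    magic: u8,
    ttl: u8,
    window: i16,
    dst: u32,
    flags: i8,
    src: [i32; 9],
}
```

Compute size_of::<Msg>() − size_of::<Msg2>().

flags at 0 (size 1, align 1) → ends 1
pad 1 to align 2 for window
window at 2 (size 2, align 2) → ends 4
ttl at 4 (size 1, align 1) → ends 5
pad 3 to align 4 for src
src at 8 (size 36, align 4) → ends 44
dst at 44 (size 4, align 4) → ends 48
magic at 48 (size 1, align 1) → ends 49
tail pad 3 to reach multiple of 4
total 52 bytes, alignment 4
— Msg2 —
magic at 0 (size 1, align 1) → ends 1
ttl at 1 (size 1, align 1) → ends 2
window at 2 (size 2, align 2) → ends 4
dst at 4 (size 4, align 4) → ends 8
flags at 8 (size 1, align 1) → ends 9
pad 3 to align 4 for src
src at 12 (size 36, align 4) → ends 48
total 48 bytes, alignment 4
52 − 48 = 4

4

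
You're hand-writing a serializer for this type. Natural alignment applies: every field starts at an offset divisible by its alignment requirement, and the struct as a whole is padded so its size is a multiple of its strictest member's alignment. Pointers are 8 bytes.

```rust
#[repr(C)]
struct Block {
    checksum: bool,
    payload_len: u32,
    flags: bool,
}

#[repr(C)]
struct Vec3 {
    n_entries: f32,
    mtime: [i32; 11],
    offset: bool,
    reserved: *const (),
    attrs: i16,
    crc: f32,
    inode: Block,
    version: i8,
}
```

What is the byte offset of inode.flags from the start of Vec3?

80

Block: @0: checksum [1B, align 1] → 1; +3 pad (align 4); @4: payload_len [4B, align 4] → 8; @8: flags [1B, align 1] → 9; +3 tail pad (align 4); size 12, align 4
@0: n_entries [4B, align 4] → 4
@4: mtime [44B, align 4] → 48
@48: offset [1B, align 1] → 49
+7 pad (align 8)
@56: reserved [8B, align 8] → 64
@64: attrs [2B, align 2] → 66
+2 pad (align 4)
@68: crc [4B, align 4] → 72
@72: inode [12B, align 4] → 84
within Block: flags at 8
72 + 8 = 80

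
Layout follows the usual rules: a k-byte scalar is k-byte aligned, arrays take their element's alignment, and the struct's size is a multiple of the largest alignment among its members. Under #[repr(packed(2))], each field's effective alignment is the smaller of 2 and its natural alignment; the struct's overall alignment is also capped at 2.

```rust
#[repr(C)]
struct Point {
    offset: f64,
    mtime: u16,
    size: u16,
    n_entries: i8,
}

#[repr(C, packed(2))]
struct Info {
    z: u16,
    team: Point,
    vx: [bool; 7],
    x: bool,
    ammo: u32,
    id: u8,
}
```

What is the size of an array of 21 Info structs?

672

Point: offset at 0 (size 8, align 8) → ends 8; mtime at 8 (size 2, align 2) → ends 10; size at 10 (size 2, align 2) → ends 12; n_entries at 12 (size 1, align 1) → ends 13; tail pad 3 to reach multiple of 8; total 16 bytes, alignment 8
z at 0 (size 2, align 2) → ends 2
team at 2 (size 16, align 2) → ends 18
vx at 18 (size 7, align 1) → ends 25
x at 25 (size 1, align 1) → ends 26
ammo at 26 (size 4, align 2) → ends 30
id at 30 (size 1, align 1) → ends 31
tail pad 1 to reach multiple of 2
total 32 bytes, alignment 2
array of 21: 21 × 32 = 672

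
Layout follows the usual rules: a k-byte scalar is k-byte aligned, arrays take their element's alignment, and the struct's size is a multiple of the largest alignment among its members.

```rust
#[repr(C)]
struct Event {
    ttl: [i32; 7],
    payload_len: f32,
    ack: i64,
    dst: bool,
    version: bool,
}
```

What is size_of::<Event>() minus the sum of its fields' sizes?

@0: ttl [28B, align 4] → 28
@28: payload_len [4B, align 4] → 32
@32: ack [8B, align 8] → 40
@40: dst [1B, align 1] → 41
@41: version [1B, align 1] → 42
+6 tail pad (align 8)
size 48, align 8
data bytes 42, size 48 → padding 6

6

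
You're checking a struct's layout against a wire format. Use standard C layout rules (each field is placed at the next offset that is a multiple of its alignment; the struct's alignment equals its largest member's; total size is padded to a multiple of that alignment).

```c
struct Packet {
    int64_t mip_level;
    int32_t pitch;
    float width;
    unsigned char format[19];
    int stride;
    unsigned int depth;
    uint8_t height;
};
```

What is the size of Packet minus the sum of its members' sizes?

4

0..8  mip_level  (8B, 8-aligned)
8..12  pitch  (4B, 4-aligned)
12..16  width  (4B, 4-aligned)
16..35  format  (19B, 1-aligned)
35..36  -- padding (1B)
36..40  stride  (4B, 4-aligned)
40..44  depth  (4B, 4-aligned)
44..45  height  (1B, 1-aligned)
45..48  -- tail padding (3B)
sizeof = 48, alignof = 8
data bytes 44, size 48 → padding 4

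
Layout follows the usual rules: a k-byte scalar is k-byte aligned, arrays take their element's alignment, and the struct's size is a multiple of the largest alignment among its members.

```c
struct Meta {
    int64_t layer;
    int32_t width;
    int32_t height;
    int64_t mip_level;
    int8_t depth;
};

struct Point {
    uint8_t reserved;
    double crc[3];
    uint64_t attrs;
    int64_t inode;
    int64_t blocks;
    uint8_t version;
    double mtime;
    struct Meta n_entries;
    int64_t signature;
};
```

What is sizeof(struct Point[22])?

2464

Meta: layer at 0 (size 8, align 8) → ends 8; width at 8 (size 4, align 4) → ends 12; height at 12 (size 4, align 4) → ends 16; mip_level at 16 (size 8, align 8) → ends 24; depth at 24 (size 1, align 1) → ends 25; tail pad 7 to reach multiple of 8; total 32 bytes, alignment 8
reserved at 0 (size 1, align 1) → ends 1
pad 7 to align 8 for crc
crc at 8 (size 24, align 8) → ends 32
attrs at 32 (size 8, align 8) → ends 40
inode at 40 (size 8, align 8) → ends 48
blocks at 48 (size 8, align 8) → ends 56
version at 56 (size 1, align 1) → ends 57
pad 7 to align 8 for mtime
mtime at 64 (size 8, align 8) → ends 72
n_entries at 72 (size 32, align 8) → ends 104
signature at 104 (size 8, align 8) → ends 112
total 112 bytes, alignment 8
array of 22: 22 × 112 = 2464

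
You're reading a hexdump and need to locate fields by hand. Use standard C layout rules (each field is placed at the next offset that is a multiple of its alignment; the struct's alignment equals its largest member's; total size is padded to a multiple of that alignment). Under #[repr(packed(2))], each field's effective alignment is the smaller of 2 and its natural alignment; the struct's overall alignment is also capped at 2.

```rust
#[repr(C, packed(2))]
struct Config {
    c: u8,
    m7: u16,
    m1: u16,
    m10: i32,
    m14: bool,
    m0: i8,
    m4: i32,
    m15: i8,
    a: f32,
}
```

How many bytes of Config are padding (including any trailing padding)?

0..1  c  (1B, 1-aligned)
1..2  -- padding (1B)
2..4  m7  (2B, 2-aligned)
4..6  m1  (2B, 2-aligned)
6..10  m10  (4B, 2-aligned)
10..11  m14  (1B, 1-aligned)
11..12  m0  (1B, 1-aligned)
12..16  m4  (4B, 2-aligned)
16..17  m15  (1B, 1-aligned)
17..18  -- padding (1B)
18..22  a  (4B, 2-aligned)
sizeof = 22, alignof = 2
data bytes 20, size 22 → padding 2

2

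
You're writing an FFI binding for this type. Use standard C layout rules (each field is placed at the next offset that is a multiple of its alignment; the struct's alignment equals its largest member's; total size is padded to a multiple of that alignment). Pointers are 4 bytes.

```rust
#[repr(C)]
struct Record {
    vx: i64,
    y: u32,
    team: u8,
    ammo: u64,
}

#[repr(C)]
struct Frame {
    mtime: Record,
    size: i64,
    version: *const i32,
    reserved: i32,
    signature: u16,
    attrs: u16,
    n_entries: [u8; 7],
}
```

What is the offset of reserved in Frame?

36

Record: vx at 0 (size 8, align 8) → ends 8; y at 8 (size 4, align 4) → ends 12; team at 12 (size 1, align 1) → ends 13; pad 3 to align 8 for ammo; ammo at 16 (size 8, align 8) → ends 24; total 24 bytes, alignment 8
mtime at 0 (size 24, align 8) → ends 24
size at 24 (size 8, align 8) → ends 32
version at 32 (size 4, align 4) → ends 36
reserved at 36 (size 4, align 4) → ends 40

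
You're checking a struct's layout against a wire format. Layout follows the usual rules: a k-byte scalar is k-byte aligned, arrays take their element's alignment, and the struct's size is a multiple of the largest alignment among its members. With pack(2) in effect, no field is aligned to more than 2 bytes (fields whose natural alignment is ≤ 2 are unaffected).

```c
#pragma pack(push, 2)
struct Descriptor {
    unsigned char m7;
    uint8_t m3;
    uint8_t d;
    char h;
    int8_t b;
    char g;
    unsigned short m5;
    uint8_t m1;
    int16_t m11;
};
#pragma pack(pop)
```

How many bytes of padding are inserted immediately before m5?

0

0..1  m7  (1B, 1-aligned)
1..2  m3  (1B, 1-aligned)
2..3  d  (1B, 1-aligned)
3..4  h  (1B, 1-aligned)
4..5  b  (1B, 1-aligned)
5..6  g  (1B, 1-aligned)
6..8  m5  (2B, 2-aligned)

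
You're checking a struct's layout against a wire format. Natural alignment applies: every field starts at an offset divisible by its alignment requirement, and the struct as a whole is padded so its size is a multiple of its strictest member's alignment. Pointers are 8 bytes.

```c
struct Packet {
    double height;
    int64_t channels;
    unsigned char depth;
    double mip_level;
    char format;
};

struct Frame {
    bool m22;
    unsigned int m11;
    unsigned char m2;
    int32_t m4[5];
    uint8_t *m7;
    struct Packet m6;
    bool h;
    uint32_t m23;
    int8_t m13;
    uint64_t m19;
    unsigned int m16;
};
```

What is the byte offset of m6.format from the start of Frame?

72

Packet: @0: height [8B, align 8] → 8; @8: channels [8B, align 8] → 16; @16: depth [1B, align 1] → 17; +7 pad (align 8); @24: mip_level [8B, align 8] → 32; @32: format [1B, align 1] → 33; +7 tail pad (align 8); size 40, align 8
@0: m22 [1B, align 1] → 1
+3 pad (align 4)
@4: m11 [4B, align 4] → 8
@8: m2 [1B, align 1] → 9
+3 pad (align 4)
@12: m4 [20B, align 4] → 32
@32: m7 [8B, align 8] → 40
@40: m6 [40B, align 8] → 80
within Packet: format at 32
40 + 32 = 72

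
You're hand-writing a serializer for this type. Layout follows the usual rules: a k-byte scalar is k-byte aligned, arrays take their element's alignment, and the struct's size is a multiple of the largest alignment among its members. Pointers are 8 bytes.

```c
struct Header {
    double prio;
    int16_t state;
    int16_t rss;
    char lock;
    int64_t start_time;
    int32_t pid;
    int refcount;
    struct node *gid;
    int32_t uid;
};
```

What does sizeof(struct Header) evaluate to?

48

@0: prio [8B, align 8] → 8
@8: state [2B, align 2] → 10
@10: rss [2B, align 2] → 12
@12: lock [1B, align 1] → 13
+3 pad (align 8)
@16: start_time [8B, align 8] → 24
@24: pid [4B, align 4] → 28
@28: refcount [4B, align 4] → 32
@32: gid [8B, align 8] → 40
@40: uid [4B, align 4] → 44
+4 tail pad (align 8)
size 48, align 8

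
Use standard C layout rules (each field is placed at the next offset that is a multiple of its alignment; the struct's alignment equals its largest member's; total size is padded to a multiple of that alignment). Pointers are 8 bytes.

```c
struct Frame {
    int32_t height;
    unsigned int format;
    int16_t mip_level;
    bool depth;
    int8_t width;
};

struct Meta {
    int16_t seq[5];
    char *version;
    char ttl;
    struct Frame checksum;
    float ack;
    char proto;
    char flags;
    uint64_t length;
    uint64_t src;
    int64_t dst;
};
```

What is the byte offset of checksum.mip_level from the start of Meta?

36

Frame: @0: height [4B, align 4] → 4; @4: format [4B, align 4] → 8; @8: mip_level [2B, align 2] → 10; @10: depth [1B, align 1] → 11; @11: width [1B, align 1] → 12; size 12, align 4
@0: seq [10B, align 2] → 10
+6 pad (align 8)
@16: version [8B, align 8] → 24
@24: ttl [1B, align 1] → 25
+3 pad (align 4)
@28: checksum [12B, align 4] → 40
within Frame: mip_level at 8
28 + 8 = 36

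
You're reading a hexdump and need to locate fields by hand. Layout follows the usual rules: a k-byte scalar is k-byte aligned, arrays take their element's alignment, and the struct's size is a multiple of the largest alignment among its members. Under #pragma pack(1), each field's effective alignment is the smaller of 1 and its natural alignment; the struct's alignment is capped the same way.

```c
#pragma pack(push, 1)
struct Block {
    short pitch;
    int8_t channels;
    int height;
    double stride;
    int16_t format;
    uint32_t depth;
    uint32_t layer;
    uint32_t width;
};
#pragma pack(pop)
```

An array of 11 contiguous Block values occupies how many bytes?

319

0..2  pitch  (2B, 1-aligned)
2..3  channels  (1B, 1-aligned)
3..7  height  (4B, 1-aligned)
7..15  stride  (8B, 1-aligned)
15..17  format  (2B, 1-aligned)
17..21  depth  (4B, 1-aligned)
21..25  layer  (4B, 1-aligned)
25..29  width  (4B, 1-aligned)
sizeof = 29, alignof = 1
array of 11: 11 × 29 = 319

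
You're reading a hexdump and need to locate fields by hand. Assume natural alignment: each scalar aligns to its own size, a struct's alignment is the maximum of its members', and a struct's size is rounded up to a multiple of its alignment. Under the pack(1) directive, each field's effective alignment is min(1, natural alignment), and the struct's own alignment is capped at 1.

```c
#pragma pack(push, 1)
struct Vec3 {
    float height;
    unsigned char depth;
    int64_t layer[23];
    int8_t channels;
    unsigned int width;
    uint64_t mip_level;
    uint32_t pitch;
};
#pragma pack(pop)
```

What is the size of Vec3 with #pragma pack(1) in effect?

206

0..4  height  (4B, 1-aligned)
4..5  depth  (1B, 1-aligned)
5..189  layer  (184B, 1-aligned)
189..190  channels  (1B, 1-aligned)
190..194  width  (4B, 1-aligned)
194..202  mip_level  (8B, 1-aligned)
202..206  pitch  (4B, 1-aligned)
sizeof = 206, alignof = 1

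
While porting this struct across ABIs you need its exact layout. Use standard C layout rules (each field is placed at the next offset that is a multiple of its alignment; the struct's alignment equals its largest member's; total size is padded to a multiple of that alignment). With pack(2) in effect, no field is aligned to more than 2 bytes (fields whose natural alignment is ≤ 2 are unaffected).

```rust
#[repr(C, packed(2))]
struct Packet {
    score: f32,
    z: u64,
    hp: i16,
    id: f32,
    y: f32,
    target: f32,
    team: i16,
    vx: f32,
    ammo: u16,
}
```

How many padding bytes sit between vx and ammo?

0

0..4  score  (4B, 2-aligned)
4..12  z  (8B, 2-aligned)
12..14  hp  (2B, 2-aligned)
14..18  id  (4B, 2-aligned)
18..22  y  (4B, 2-aligned)
22..26  target  (4B, 2-aligned)
26..28  team  (2B, 2-aligned)
28..32  vx  (4B, 2-aligned)
32..34  ammo  (2B, 2-aligned)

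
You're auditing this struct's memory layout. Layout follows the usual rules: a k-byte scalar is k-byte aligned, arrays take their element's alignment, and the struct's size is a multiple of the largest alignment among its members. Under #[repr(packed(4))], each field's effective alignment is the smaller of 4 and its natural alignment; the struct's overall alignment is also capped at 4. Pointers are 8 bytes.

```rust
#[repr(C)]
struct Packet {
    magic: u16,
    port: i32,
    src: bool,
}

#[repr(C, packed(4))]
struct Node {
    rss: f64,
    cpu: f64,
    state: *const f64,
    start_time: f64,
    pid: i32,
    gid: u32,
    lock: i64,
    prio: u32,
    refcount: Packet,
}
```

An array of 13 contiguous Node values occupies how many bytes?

Packet: 0..2  magic  (2B, 2-aligned); 2..4  -- padding (2B); 4..8  port  (4B, 4-aligned); 8..9  src  (1B, 1-aligned); 9..12  -- tail padding (3B); sizeof = 12, alignof = 4
0..8  rss  (8B, 4-aligned)
8..16  cpu  (8B, 4-aligned)
16..24  state  (8B, 4-aligned)
24..32  start_time  (8B, 4-aligned)
32..36  pid  (4B, 4-aligned)
36..40  gid  (4B, 4-aligned)
40..48  lock  (8B, 4-aligned)
48..52  prio  (4B, 4-aligned)
52..64  refcount  (12B, 4-aligned)
sizeof = 64, alignof = 4
array of 13: 13 × 64 = 832

832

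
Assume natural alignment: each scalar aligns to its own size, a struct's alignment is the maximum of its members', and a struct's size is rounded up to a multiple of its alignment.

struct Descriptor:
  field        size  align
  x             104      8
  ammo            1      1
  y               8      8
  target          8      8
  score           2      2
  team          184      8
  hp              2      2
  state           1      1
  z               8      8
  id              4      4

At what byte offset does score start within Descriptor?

0..104  x  (104B, 8-aligned)
104..105  ammo  (1B, 1-aligned)
105..112  -- padding (7B)
112..120  y  (8B, 8-aligned)
120..128  target  (8B, 8-aligned)
128..130  score  (2B, 2-aligned)

128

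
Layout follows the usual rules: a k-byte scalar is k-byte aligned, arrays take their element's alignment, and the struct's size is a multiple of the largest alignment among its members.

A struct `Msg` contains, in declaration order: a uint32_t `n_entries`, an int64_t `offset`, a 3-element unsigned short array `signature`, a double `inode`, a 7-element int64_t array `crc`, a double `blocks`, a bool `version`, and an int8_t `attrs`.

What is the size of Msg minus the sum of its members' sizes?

n_entries at 0 (size 4, align 4) → ends 4
pad 4 to align 8 for offset
offset at 8 (size 8, align 8) → ends 16
signature at 16 (size 6, align 2) → ends 22
pad 2 to align 8 for inode
inode at 24 (size 8, align 8) → ends 32
crc at 32 (size 56, align 8) → ends 88
blocks at 88 (size 8, align 8) → ends 96
version at 96 (size 1, align 1) → ends 97
attrs at 97 (size 1, align 1) → ends 98
tail pad 6 to reach multiple of 8
total 104 bytes, alignment 8
data bytes 92, size 104 → padding 12

12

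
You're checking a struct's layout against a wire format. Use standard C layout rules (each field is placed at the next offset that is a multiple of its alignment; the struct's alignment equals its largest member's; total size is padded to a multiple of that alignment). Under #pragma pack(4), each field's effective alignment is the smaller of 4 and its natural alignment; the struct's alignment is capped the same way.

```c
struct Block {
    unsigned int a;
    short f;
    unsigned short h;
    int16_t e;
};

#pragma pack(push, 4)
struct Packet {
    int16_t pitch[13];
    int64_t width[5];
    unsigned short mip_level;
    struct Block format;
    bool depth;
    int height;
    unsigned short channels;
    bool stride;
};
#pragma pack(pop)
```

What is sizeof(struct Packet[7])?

Block: a at 0 (size 4, align 4) → ends 4; f at 4 (size 2, align 2) → ends 6; h at 6 (size 2, align 2) → ends 8; e at 8 (size 2, align 2) → ends 10; tail pad 2 to reach multiple of 4; total 12 bytes, alignment 4
pitch at 0 (size 26, align 2) → ends 26
pad 2 to align 4 for width
width at 28 (size 40, align 4) → ends 68
mip_level at 68 (size 2, align 2) → ends 70
pad 2 to align 4 for format
format at 72 (size 12, align 4) → ends 84
depth at 84 (size 1, align 1) → ends 85
pad 3 to align 4 for height
height at 88 (size 4, align 4) → ends 92
channels at 92 (size 2, align 2) → ends 94
stride at 94 (size 1, align 1) → ends 95
tail pad 1 to reach multiple of 4
total 96 bytes, alignment 4
array of 7: 7 × 96 = 672

672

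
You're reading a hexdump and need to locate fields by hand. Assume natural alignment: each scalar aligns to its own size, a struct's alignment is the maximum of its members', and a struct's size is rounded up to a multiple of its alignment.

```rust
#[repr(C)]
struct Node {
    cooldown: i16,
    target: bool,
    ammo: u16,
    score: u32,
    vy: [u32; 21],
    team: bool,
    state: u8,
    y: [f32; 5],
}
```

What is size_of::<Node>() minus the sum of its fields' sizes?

@0: cooldown [2B, align 2] → 2
@2: target [1B, align 1] → 3
+1 pad (align 2)
@4: ammo [2B, align 2] → 6
+2 pad (align 4)
@8: score [4B, align 4] → 12
@12: vy [84B, align 4] → 96
@96: team [1B, align 1] → 97
@97: state [1B, align 1] → 98
+2 pad (align 4)
@100: y [20B, align 4] → 120
size 120, align 4
data bytes 115, size 120 → padding 5

5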